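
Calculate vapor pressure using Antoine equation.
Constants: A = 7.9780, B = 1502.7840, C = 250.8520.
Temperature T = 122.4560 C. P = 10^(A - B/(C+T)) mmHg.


C+T = 373.3080
B/(C+T) = 4.0256
log10(P) = 7.9780 - 4.0256 = 3.9524
P = 10^3.9524 = 8962.1570 mmHg

8962.1570 mmHg


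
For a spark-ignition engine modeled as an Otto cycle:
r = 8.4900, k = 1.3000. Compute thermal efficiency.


r^(k-1) = 1.8996
eta = 1 - 1/1.8996 = 0.4736 = 47.3586%

47.3586%


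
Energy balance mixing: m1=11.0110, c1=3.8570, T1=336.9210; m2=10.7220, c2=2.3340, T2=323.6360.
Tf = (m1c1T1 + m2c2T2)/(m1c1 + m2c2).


num = 22407.8806
den = 67.4946
Tf = 331.9953 K

331.9953 K


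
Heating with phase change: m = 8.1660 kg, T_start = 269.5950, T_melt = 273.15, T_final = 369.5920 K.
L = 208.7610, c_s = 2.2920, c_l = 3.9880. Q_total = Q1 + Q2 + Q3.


Q1 (sensible, solid) = 8.1660 * 2.2920 * 3.5550 = 66.5371 kJ
Q2 (latent) = 8.1660 * 208.7610 = 1704.7423 kJ
Q3 (sensible, liquid) = 8.1660 * 3.9880 * 96.4420 = 3140.7309 kJ
Q_total = 4912.0103 kJ

4912.0103 kJ


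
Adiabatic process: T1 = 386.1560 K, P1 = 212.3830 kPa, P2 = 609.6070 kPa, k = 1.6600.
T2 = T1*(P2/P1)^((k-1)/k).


(k-1)/k = 0.3976
(P2/P1)^exp = 1.5208
T2 = 386.1560 * 1.5208 = 587.2613 K

587.2613 K


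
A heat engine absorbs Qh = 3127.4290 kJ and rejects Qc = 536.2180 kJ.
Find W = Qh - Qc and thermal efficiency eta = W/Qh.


W = 3127.4290 - 536.2180 = 2591.2110 kJ
eta = 2591.2110 / 3127.4290 = 0.8285 = 82.8544%

W = 2591.2110 kJ, eta = 82.8544%


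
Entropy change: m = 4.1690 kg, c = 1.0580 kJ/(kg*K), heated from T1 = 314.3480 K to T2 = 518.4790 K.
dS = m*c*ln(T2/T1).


T2/T1 = 1.6494
ln(T2/T1) = 0.5004
dS = 4.1690 * 1.0580 * 0.5004 = 2.2072 kJ/K

2.2072 kJ/K


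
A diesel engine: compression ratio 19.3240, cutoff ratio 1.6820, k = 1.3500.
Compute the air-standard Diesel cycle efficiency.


r^(k-1) = 2.8193
rc^k = 2.0177
eta = 0.6079 = 60.7911%

60.7911%


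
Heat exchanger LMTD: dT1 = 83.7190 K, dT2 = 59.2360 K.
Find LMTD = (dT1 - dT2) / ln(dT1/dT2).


dT1/dT2 = 1.4133
ln(dT1/dT2) = 0.3459
LMTD = 24.4830 / 0.3459 = 70.7731 K

70.7731 K


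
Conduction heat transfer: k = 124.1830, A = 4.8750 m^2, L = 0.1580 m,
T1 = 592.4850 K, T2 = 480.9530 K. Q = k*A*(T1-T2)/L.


dT = 111.5320 K
Q = 124.1830 * 4.8750 * 111.5320 / 0.1580 = 427345.5347 W

427345.5347 W


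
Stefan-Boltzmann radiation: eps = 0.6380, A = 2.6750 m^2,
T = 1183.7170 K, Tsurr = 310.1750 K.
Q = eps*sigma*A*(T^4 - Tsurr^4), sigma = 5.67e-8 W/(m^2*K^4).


T^4 = 1.9633e+12
Tsurr^4 = 9.2561e+09
Q = 0.6380 * 5.67e-8 * 2.6750 * 1.9541e+12 = 189089.2069 W

189089.2069 W


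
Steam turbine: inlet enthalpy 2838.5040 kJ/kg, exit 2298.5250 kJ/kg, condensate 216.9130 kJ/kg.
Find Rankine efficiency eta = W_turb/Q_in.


W = 539.9790 kJ/kg
Q_in = 2621.5910 kJ/kg
eta = 0.2060 = 20.5974%

eta = 20.5974%


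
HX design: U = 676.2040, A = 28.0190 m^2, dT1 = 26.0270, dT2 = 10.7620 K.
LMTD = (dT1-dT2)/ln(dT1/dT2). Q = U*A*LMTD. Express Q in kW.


LMTD = 17.2854 K
Q = 676.2040 * 28.0190 * 17.2854 = 327499.6747 W = 327.4997 kW

327.4997 kW


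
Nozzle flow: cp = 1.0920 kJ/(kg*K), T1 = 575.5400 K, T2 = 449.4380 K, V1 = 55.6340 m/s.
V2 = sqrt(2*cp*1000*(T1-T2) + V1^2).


dT = 126.1020 K
2*cp*1000*dT = 275406.7680
V1^2 = 3095.1420
V2 = sqrt(278501.9100) = 527.7328 m/s

527.7328 m/s


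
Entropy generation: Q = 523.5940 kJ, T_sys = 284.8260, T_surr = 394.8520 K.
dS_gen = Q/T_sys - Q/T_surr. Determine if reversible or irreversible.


dS_sys = 523.5940/284.8260 = 1.8383 kJ/K
dS_surr = -523.5940/394.8520 = -1.3261 kJ/K
dS_gen = 1.8383 - 1.3261 = 0.5122 kJ/K (irreversible)

dS_gen = 0.5122 kJ/K, irreversible


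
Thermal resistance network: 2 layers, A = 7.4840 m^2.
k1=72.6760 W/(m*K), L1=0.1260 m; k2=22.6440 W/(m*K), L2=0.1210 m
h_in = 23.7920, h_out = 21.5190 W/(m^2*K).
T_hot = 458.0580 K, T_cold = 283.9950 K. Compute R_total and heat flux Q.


R_conv_in = 1/(23.7920*7.4840) = 0.0056
R_1 = 0.1260/(72.6760*7.4840) = 0.0002
R_2 = 0.1210/(22.6440*7.4840) = 0.0007
R_conv_out = 1/(21.5190*7.4840) = 0.0062
R_total = 0.0128 K/W
Q = 174.0630 / 0.0128 = 13629.4611 W

R_total = 0.0128 K/W, Q = 13629.4611 W


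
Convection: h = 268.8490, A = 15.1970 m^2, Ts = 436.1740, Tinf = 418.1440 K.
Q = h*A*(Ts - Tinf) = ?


dT = 18.0300 K
Q = 268.8490 * 15.1970 * 18.0300 = 73665.1395 W

73665.1395 W


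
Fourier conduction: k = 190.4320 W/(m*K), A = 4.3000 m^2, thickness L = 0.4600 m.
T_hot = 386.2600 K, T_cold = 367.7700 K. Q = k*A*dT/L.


dT = 18.4900 K
Q = 190.4320 * 4.3000 * 18.4900 / 0.4600 = 32914.5153 W

32914.5153 W


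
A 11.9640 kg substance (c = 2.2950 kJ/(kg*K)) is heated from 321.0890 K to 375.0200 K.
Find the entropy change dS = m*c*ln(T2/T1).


T2/T1 = 1.1680
ln(T2/T1) = 0.1553
dS = 11.9640 * 2.2950 * 0.1553 = 4.2631 kJ/K

4.2631 kJ/K


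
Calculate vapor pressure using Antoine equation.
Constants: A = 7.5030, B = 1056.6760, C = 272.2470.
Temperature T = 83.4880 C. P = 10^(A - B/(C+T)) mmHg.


C+T = 355.7350
B/(C+T) = 2.9704
log10(P) = 7.5030 - 2.9704 = 4.5326
P = 10^4.5326 = 34087.7138 mmHg

34087.7138 mmHg


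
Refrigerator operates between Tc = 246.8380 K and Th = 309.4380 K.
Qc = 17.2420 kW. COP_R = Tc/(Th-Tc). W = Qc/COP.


COP = 246.8380 / 62.6000 = 3.9431
W = 17.2420 / 3.9431 = 4.3727 kW

COP = 3.9431, W = 4.3727 kW


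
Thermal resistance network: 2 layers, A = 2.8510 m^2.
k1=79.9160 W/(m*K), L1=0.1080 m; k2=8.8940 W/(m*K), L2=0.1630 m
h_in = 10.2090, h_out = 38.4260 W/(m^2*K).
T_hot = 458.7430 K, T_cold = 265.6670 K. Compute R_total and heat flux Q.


R_conv_in = 1/(10.2090*2.8510) = 0.0344
R_1 = 0.1080/(79.9160*2.8510) = 0.0005
R_2 = 0.1630/(8.8940*2.8510) = 0.0064
R_conv_out = 1/(38.4260*2.8510) = 0.0091
R_total = 0.0504 K/W
Q = 193.0760 / 0.0504 = 3831.8113 W

R_total = 0.0504 K/W, Q = 3831.8113 W


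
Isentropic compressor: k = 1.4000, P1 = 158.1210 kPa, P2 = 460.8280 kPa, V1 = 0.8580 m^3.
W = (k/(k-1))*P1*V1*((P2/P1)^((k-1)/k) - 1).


(k-1)/k = 0.2857
(P2/P1)^exp = 1.3575
W = 3.5000 * 158.1210 * 0.8580 * (1.3575 - 1) = 169.7373 kJ

169.7373 kJ


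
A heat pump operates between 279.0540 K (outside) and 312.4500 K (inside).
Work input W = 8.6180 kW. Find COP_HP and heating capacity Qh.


COP = 312.4500 / 33.3960 = 9.3559
Qh = 9.3559 * 8.6180 = 80.6292 kW

COP = 9.3559, Qh = 80.6292 kW


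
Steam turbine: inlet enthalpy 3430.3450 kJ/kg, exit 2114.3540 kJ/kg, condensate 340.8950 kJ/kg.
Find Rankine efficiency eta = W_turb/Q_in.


W = 1315.9910 kJ/kg
Q_in = 3089.4500 kJ/kg
eta = 0.4260 = 42.5963%

eta = 42.5963%


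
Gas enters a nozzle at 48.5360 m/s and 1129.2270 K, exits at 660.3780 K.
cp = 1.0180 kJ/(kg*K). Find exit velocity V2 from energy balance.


dT = 468.8490 K
2*cp*1000*dT = 954576.5640
V1^2 = 2355.7433
V2 = sqrt(956932.3073) = 978.2292 m/s

978.2292 m/s


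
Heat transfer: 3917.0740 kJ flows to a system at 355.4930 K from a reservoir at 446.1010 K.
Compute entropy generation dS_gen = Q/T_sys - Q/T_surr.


dS_sys = 3917.0740/355.4930 = 11.0187 kJ/K
dS_surr = -3917.0740/446.1010 = -8.7807 kJ/K
dS_gen = 11.0187 - 8.7807 = 2.2380 kJ/K (irreversible)

dS_gen = 2.2380 kJ/K, irreversible


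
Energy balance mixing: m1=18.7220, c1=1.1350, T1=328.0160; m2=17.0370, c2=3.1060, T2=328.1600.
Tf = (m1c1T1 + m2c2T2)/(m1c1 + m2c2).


num = 24335.3833
den = 74.1664
Tf = 328.1187 K

328.1187 K


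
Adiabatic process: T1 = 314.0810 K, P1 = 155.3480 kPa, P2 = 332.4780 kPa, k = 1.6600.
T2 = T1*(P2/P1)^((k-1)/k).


(k-1)/k = 0.3976
(P2/P1)^exp = 1.3533
T2 = 314.0810 * 1.3533 = 425.0385 K

425.0385 K


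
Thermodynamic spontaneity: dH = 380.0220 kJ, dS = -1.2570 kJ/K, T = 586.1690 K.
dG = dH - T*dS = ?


T*dS = 586.1690 * -1.2570 = -736.8144 kJ
dG = 380.0220 + 736.8144 = 1116.8364 kJ (non-spontaneous)

dG = 1116.8364 kJ, non-spontaneous


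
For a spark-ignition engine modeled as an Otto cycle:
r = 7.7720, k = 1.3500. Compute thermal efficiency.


r^(k-1) = 2.0497
eta = 1 - 1/2.0497 = 0.5121 = 51.2119%

51.2119%


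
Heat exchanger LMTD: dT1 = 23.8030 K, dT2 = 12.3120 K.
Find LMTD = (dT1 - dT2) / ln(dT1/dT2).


dT1/dT2 = 1.9333
ln(dT1/dT2) = 0.6592
LMTD = 11.4910 / 0.6592 = 17.4308 K

17.4308 K


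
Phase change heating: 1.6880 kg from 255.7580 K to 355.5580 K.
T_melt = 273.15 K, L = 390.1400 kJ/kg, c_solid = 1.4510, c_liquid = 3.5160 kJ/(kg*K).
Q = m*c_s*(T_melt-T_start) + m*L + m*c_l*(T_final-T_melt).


Q1 (sensible, solid) = 1.6880 * 1.4510 * 17.3920 = 42.5980 kJ
Q2 (latent) = 1.6880 * 390.1400 = 658.5563 kJ
Q3 (sensible, liquid) = 1.6880 * 3.5160 * 82.4080 = 489.0921 kJ
Q_total = 1190.2465 kJ

1190.2465 kJ


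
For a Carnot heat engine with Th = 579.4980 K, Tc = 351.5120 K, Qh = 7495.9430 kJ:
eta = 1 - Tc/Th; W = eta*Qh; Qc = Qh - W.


eta = 1 - 351.5120/579.4980 = 0.3934
W = 0.3934 * 7495.9430 = 2949.0526 kJ
Qc = 7495.9430 - 2949.0526 = 4546.8904 kJ

eta = 39.3420%, W = 2949.0526 kJ, Qc = 4546.8904 kJ


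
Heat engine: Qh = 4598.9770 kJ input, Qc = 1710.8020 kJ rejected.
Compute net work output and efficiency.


W = 4598.9770 - 1710.8020 = 2888.1750 kJ
eta = 2888.1750 / 4598.9770 = 0.6280 = 62.8004%

W = 2888.1750 kJ, eta = 62.8004%


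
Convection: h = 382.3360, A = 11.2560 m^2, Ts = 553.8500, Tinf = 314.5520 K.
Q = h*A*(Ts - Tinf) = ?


dT = 239.2980 K
Q = 382.3360 * 11.2560 * 239.2980 = 1029836.6549 W

1029836.6549 W


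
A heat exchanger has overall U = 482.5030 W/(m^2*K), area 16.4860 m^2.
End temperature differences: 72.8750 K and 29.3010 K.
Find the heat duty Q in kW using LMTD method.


LMTD = 47.8244 K
Q = 482.5030 * 16.4860 * 47.8244 = 380421.6774 W = 380.4217 kW

380.4217 kW


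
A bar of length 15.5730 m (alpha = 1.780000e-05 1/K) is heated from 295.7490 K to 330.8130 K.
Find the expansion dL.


dT = 35.0640 K
dL = 1.780000e-05 * 15.5730 * 35.0640 = 0.009720 m
L_final = 15.582720 m

dL = 0.009720 m


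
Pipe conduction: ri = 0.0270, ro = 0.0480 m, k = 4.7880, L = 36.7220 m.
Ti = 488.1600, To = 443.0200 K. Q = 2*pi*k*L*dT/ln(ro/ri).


dT = 45.1400 K
ln(ro/ri) = 0.5754
Q = 2*pi*4.7880*36.7220*45.1400 / 0.5754 = 86672.0556 W

86672.0556 W


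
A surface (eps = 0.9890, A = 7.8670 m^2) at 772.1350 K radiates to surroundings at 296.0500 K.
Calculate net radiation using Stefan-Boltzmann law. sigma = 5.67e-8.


T^4 = 3.5545e+11
Tsurr^4 = 7.6818e+09
Q = 0.9890 * 5.67e-8 * 7.8670 * 3.4776e+11 = 153416.7375 W

153416.7375 W


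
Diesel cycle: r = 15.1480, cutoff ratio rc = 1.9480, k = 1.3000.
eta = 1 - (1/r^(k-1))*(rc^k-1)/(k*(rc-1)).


r^(k-1) = 2.2600
rc^k = 2.3794
eta = 0.5047 = 50.4745%

50.4745%


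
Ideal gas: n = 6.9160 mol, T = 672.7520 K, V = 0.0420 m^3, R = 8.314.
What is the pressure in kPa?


P = nRT/V = 6.9160 * 8.314 * 672.7520 / 0.0420
= 38682.9870 / 0.0420 = 921023.5011 Pa = 921.0235 kPa

921.0235 kPa


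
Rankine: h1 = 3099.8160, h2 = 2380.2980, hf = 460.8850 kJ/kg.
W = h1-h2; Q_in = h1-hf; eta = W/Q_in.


W = 719.5180 kJ/kg
Q_in = 2638.9310 kJ/kg
eta = 0.2727 = 27.2655%

eta = 27.2655%


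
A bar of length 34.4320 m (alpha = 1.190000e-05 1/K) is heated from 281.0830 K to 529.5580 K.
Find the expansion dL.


dT = 248.4750 K
dL = 1.190000e-05 * 34.4320 * 248.4750 = 0.101810 m
L_final = 34.533810 m

dL = 0.101810 m


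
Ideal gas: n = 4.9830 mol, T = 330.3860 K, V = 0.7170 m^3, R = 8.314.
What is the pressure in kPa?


P = nRT/V = 4.9830 * 8.314 * 330.3860 / 0.7170
= 13687.4499 / 0.7170 = 19089.8883 Pa = 19.0899 kPa

19.0899 kPa


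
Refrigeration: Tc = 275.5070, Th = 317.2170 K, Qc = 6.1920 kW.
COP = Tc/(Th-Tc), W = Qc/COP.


COP = 275.5070 / 41.7100 = 6.6053
W = 6.1920 / 6.6053 = 0.9374 kW

COP = 6.6053, W = 0.9374 kW


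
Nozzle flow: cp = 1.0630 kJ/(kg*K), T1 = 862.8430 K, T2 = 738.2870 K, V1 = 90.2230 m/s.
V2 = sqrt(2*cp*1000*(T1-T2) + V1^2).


dT = 124.5560 K
2*cp*1000*dT = 264806.0560
V1^2 = 8140.1897
V2 = sqrt(272946.2457) = 522.4426 m/s

522.4426 m/s


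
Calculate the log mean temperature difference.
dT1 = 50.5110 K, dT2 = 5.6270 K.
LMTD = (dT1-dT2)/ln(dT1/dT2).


dT1/dT2 = 8.9765
ln(dT1/dT2) = 2.1946
LMTD = 44.8840 / 2.1946 = 20.4519 K

20.4519 K


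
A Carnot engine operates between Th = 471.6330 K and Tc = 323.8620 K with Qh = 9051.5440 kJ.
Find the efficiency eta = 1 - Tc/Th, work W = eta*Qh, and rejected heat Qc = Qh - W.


eta = 1 - 323.8620/471.6330 = 0.3133
W = 0.3133 * 9051.5440 = 2836.0096 kJ
Qc = 9051.5440 - 2836.0096 = 6215.5344 kJ

eta = 31.3318%, W = 2836.0096 kJ, Qc = 6215.5344 kJ


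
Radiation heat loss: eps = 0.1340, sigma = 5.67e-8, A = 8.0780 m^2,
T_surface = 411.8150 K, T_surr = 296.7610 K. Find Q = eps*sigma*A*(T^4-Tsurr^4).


T^4 = 2.8761e+10
Tsurr^4 = 7.7558e+09
Q = 0.1340 * 5.67e-8 * 8.0780 * 2.1005e+10 = 1289.2129 W

1289.2129 W


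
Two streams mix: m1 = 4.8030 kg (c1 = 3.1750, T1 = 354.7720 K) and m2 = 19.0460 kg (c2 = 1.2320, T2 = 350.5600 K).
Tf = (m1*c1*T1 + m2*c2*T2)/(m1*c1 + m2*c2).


num = 13635.8799
den = 38.7142
Tf = 352.2191 K

352.2191 K


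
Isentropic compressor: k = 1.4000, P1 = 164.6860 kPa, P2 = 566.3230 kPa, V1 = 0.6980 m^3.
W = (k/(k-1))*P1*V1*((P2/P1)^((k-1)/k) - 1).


(k-1)/k = 0.2857
(P2/P1)^exp = 1.4232
W = 3.5000 * 164.6860 * 0.6980 * (1.4232 - 1) = 170.2564 kJ

170.2564 kJ


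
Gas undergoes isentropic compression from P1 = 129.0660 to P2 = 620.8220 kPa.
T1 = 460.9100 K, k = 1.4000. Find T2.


(k-1)/k = 0.2857
(P2/P1)^exp = 1.5664
T2 = 460.9100 * 1.5664 = 721.9675 K

721.9675 K


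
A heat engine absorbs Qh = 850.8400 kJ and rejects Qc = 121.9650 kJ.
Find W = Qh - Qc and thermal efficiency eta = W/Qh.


W = 850.8400 - 121.9650 = 728.8750 kJ
eta = 728.8750 / 850.8400 = 0.8567 = 85.6653%

W = 728.8750 kJ, eta = 85.6653%


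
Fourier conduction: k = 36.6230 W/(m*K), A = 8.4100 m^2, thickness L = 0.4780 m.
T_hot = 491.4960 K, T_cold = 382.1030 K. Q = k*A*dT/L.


dT = 109.3930 K
Q = 36.6230 * 8.4100 * 109.3930 / 0.4780 = 70487.4093 W

70487.4093 W


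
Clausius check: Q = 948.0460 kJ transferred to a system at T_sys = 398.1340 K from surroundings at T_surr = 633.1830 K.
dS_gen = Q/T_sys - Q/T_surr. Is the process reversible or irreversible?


dS_sys = 948.0460/398.1340 = 2.3812 kJ/K
dS_surr = -948.0460/633.1830 = -1.4973 kJ/K
dS_gen = 2.3812 - 1.4973 = 0.8840 kJ/K (irreversible)

dS_gen = 0.8840 kJ/K, irreversible


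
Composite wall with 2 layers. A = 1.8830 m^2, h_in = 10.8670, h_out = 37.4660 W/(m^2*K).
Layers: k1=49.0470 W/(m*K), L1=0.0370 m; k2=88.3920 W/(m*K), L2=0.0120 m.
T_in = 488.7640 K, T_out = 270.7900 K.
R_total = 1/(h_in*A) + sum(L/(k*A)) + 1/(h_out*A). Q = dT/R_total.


R_conv_in = 1/(10.8670*1.8830) = 0.0489
R_1 = 0.0370/(49.0470*1.8830) = 0.0004
R_2 = 0.0120/(88.3920*1.8830) = 7.2097e-05
R_conv_out = 1/(37.4660*1.8830) = 0.0142
R_total = 0.0635 K/W
Q = 217.9740 / 0.0635 = 3431.7367 W

R_total = 0.0635 K/W, Q = 3431.7367 W


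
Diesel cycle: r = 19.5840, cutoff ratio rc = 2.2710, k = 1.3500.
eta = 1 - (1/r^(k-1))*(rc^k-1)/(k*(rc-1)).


r^(k-1) = 2.8325
rc^k = 3.0262
eta = 0.5831 = 58.3101%

58.3101%


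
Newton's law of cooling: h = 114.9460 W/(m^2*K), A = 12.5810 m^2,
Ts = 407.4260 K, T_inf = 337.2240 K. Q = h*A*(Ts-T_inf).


dT = 70.2020 K
Q = 114.9460 * 12.5810 * 70.2020 = 101521.6132 W

101521.6132 W


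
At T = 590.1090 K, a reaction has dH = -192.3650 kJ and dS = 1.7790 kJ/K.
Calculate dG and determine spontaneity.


T*dS = 590.1090 * 1.7790 = 1049.8039 kJ
dG = -192.3650 - 1049.8039 = -1242.1689 kJ (spontaneous)

dG = -1242.1689 kJ, spontaneous


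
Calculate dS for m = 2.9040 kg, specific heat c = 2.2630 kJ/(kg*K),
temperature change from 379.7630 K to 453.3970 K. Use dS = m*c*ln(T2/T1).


T2/T1 = 1.1939
ln(T2/T1) = 0.1772
dS = 2.9040 * 2.2630 * 0.1772 = 1.1647 kJ/K

1.1647 kJ/K


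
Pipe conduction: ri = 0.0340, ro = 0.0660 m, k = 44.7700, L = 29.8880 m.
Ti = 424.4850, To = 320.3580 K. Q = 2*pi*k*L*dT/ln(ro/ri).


dT = 104.1270 K
ln(ro/ri) = 0.6633
Q = 2*pi*44.7700*29.8880*104.1270 / 0.6633 = 1319839.0154 W

1319839.0154 W


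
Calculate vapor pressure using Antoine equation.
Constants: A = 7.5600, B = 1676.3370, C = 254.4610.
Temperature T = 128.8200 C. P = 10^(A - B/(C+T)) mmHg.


C+T = 383.2810
B/(C+T) = 4.3737
log10(P) = 7.5600 - 4.3737 = 3.1863
P = 10^3.1863 = 1535.8537 mmHg

1535.8537 mmHg


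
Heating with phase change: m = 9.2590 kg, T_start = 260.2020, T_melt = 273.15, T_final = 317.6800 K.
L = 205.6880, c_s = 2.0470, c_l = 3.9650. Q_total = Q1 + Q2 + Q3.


Q1 (sensible, solid) = 9.2590 * 2.0470 * 12.9480 = 245.4057 kJ
Q2 (latent) = 9.2590 * 205.6880 = 1904.4652 kJ
Q3 (sensible, liquid) = 9.2590 * 3.9650 * 44.5300 = 1634.7825 kJ
Q_total = 3784.6533 kJ

3784.6533 kJ


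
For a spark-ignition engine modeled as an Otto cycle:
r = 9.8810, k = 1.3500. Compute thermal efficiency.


r^(k-1) = 2.2294
eta = 1 - 1/2.2294 = 0.5514 = 55.1441%

55.1441%


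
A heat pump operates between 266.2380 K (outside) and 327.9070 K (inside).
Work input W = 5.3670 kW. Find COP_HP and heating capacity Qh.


COP = 327.9070 / 61.6690 = 5.3172
Qh = 5.3172 * 5.3670 = 28.5375 kW

COP = 5.3172, Qh = 28.5375 kW


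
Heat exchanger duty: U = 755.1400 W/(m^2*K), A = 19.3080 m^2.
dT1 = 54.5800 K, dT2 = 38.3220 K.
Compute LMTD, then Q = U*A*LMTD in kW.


LMTD = 45.9729 K
Q = 755.1400 * 19.3080 * 45.9729 = 670295.5909 W = 670.2956 kW

670.2956 kW


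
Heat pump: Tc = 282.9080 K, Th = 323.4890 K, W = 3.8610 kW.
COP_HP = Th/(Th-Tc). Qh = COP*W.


COP = 323.4890 / 40.5810 = 7.9714
Qh = 7.9714 * 3.8610 = 30.7777 kW

COP = 7.9714, Qh = 30.7777 kW


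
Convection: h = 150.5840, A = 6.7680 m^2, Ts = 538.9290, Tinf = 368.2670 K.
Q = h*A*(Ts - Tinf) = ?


dT = 170.6620 K
Q = 150.5840 * 6.7680 * 170.6620 = 173930.6060 W

173930.6060 W


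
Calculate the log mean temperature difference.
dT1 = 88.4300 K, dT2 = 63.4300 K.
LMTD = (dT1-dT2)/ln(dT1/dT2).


dT1/dT2 = 1.3941
ln(dT1/dT2) = 0.3323
LMTD = 25.0000 / 0.3323 = 75.2390 K

75.2390 K


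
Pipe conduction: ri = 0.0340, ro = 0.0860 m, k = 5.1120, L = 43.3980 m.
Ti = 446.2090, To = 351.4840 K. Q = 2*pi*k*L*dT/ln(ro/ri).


dT = 94.7250 K
ln(ro/ri) = 0.9280
Q = 2*pi*5.1120*43.3980*94.7250 / 0.9280 = 142286.3561 W

142286.3561 W


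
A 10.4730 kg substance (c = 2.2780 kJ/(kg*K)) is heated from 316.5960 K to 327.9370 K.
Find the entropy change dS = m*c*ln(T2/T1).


T2/T1 = 1.0358
ln(T2/T1) = 0.0352
dS = 10.4730 * 2.2780 * 0.0352 = 0.8397 kJ/K

0.8397 kJ/K


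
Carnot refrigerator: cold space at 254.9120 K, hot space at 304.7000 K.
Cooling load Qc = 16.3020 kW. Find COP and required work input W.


COP = 254.9120 / 49.7880 = 5.1199
W = 16.3020 / 5.1199 = 3.1840 kW

COP = 5.1199, W = 3.1840 kW


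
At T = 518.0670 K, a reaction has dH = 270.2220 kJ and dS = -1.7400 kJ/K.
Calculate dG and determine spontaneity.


T*dS = 518.0670 * -1.7400 = -901.4366 kJ
dG = 270.2220 + 901.4366 = 1171.6586 kJ (non-spontaneous)

dG = 1171.6586 kJ, non-spontaneous


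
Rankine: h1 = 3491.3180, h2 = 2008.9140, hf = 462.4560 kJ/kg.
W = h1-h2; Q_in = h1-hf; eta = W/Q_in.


W = 1482.4040 kJ/kg
Q_in = 3028.8620 kJ/kg
eta = 0.4894 = 48.9426%

eta = 48.9426%


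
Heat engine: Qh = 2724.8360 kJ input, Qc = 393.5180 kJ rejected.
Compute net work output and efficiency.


W = 2724.8360 - 393.5180 = 2331.3180 kJ
eta = 2331.3180 / 2724.8360 = 0.8556 = 85.5581%

W = 2331.3180 kJ, eta = 85.5581%


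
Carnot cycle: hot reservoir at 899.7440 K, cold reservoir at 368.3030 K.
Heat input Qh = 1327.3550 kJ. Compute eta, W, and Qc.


eta = 1 - 368.3030/899.7440 = 0.5907
W = 0.5907 * 1327.3550 = 784.0129 kJ
Qc = 1327.3550 - 784.0129 = 543.3421 kJ

eta = 59.0658%, W = 784.0129 kJ, Qc = 543.3421 kJ


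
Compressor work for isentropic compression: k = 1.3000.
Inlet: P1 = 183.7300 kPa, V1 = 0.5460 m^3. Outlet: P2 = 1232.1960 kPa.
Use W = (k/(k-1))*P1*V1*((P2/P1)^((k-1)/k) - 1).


(k-1)/k = 0.2308
(P2/P1)^exp = 1.5514
W = 4.3333 * 183.7300 * 0.5460 * (1.5514 - 1) = 239.7072 kJ

239.7072 kJ


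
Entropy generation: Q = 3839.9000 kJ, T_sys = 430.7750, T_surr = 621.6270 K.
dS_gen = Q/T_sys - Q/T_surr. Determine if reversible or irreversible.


dS_sys = 3839.9000/430.7750 = 8.9139 kJ/K
dS_surr = -3839.9000/621.6270 = -6.1772 kJ/K
dS_gen = 8.9139 - 6.1772 = 2.7368 kJ/K (irreversible)

dS_gen = 2.7368 kJ/K, irreversible


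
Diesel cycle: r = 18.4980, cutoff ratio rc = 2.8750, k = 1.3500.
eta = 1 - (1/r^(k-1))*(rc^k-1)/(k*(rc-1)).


r^(k-1) = 2.7765
rc^k = 4.1606
eta = 0.5503 = 55.0274%

55.0274%


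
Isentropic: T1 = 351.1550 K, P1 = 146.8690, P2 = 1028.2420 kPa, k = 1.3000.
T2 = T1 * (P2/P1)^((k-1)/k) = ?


(k-1)/k = 0.2308
(P2/P1)^exp = 1.5669
T2 = 351.1550 * 1.5669 = 550.2208 K

550.2208 K


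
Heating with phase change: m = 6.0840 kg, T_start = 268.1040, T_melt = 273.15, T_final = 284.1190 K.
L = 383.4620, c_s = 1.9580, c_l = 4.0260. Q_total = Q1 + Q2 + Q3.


Q1 (sensible, solid) = 6.0840 * 1.9580 * 5.0460 = 60.1103 kJ
Q2 (latent) = 6.0840 * 383.4620 = 2332.9828 kJ
Q3 (sensible, liquid) = 6.0840 * 4.0260 * 10.9690 = 268.6767 kJ
Q_total = 2661.7698 kJ

2661.7698 kJ


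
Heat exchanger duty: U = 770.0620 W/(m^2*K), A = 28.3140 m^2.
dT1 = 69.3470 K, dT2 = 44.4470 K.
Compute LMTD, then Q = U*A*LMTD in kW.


LMTD = 55.9770 K
Q = 770.0620 * 28.3140 * 55.9770 = 1220496.8739 W = 1220.4969 kW

1220.4969 kW


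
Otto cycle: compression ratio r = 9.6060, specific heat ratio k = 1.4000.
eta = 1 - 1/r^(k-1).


r^(k-1) = 2.4718
eta = 1 - 1/2.4718 = 0.5954 = 59.5440%

59.5440%


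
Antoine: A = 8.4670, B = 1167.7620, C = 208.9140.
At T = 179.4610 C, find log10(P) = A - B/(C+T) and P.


C+T = 388.3750
B/(C+T) = 3.0068
log10(P) = 8.4670 - 3.0068 = 5.4602
P = 10^5.4602 = 288542.7527 mmHg

288542.7527 mmHg


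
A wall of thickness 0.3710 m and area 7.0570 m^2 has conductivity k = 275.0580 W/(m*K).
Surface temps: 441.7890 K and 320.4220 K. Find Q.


dT = 121.3670 K
Q = 275.0580 * 7.0570 * 121.3670 / 0.3710 = 634996.1697 W

634996.1697 W


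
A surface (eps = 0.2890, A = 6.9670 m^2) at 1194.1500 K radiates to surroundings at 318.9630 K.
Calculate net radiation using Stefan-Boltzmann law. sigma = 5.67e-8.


T^4 = 2.0335e+12
Tsurr^4 = 1.0350e+10
Q = 0.2890 * 5.67e-8 * 6.9670 * 2.0231e+12 = 230964.9080 W

230964.9080 W


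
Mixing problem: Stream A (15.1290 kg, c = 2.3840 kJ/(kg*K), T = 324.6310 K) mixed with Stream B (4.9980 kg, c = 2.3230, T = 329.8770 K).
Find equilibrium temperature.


num = 15538.6290
den = 47.6779
Tf = 325.9085 K

325.9085 K


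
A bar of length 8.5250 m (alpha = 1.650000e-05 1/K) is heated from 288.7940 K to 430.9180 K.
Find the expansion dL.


dT = 142.1240 K
dL = 1.650000e-05 * 8.5250 * 142.1240 = 0.019992 m
L_final = 8.544992 m

dL = 0.019992 m


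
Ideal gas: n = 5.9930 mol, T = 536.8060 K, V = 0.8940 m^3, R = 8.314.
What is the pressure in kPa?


P = nRT/V = 5.9930 * 8.314 * 536.8060 / 0.8940
= 26746.7895 / 0.8940 = 29918.1090 Pa = 29.9181 kPa

29.9181 kPa


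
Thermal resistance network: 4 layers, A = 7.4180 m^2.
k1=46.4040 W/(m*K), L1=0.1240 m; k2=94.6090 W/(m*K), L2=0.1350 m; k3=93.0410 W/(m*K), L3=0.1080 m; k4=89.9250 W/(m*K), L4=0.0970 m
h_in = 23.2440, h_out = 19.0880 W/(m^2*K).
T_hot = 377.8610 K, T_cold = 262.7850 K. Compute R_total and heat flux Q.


R_conv_in = 1/(23.2440*7.4180) = 0.0058
R_1 = 0.1240/(46.4040*7.4180) = 0.0004
R_2 = 0.1350/(94.6090*7.4180) = 0.0002
R_3 = 0.1080/(93.0410*7.4180) = 0.0002
R_4 = 0.0970/(89.9250*7.4180) = 0.0001
R_conv_out = 1/(19.0880*7.4180) = 0.0071
R_total = 0.0137 K/W
Q = 115.0760 / 0.0137 = 8389.5743 W

R_total = 0.0137 K/W, Q = 8389.5743 W


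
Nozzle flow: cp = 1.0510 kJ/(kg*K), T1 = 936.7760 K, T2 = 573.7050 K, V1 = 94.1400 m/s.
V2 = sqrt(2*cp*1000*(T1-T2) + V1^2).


dT = 363.0710 K
2*cp*1000*dT = 763175.2420
V1^2 = 8862.3396
V2 = sqrt(772037.5816) = 878.6567 m/s

878.6567 m/s


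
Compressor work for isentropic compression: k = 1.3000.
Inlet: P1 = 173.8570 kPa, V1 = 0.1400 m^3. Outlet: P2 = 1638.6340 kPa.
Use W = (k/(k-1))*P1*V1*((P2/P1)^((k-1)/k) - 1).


(k-1)/k = 0.2308
(P2/P1)^exp = 1.6782
W = 4.3333 * 173.8570 * 0.1400 * (1.6782 - 1) = 71.5289 kJ

71.5289 kJ


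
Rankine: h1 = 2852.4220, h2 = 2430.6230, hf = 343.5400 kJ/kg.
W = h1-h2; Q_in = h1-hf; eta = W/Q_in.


W = 421.7990 kJ/kg
Q_in = 2508.8820 kJ/kg
eta = 0.1681 = 16.8122%

eta = 16.8122%


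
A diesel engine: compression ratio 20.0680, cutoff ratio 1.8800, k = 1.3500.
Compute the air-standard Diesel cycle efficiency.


r^(k-1) = 2.8568
rc^k = 2.3448
eta = 0.6037 = 60.3742%

60.3742%


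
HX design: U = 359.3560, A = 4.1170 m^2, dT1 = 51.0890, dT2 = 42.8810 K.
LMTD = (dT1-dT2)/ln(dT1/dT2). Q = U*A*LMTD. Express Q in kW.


LMTD = 46.8653 K
Q = 359.3560 * 4.1170 * 46.8653 = 69335.6907 W = 69.3357 kW

69.3357 kW


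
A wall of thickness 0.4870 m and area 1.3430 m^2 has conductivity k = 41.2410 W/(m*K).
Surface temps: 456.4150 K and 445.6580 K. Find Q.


dT = 10.7570 K
Q = 41.2410 * 1.3430 * 10.7570 / 0.4870 = 1223.3970 W

1223.3970 W


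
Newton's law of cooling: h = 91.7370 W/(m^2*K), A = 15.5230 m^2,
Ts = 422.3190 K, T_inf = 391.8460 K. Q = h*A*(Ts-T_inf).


dT = 30.4730 K
Q = 91.7370 * 15.5230 * 30.4730 = 43394.5714 W

43394.5714 W


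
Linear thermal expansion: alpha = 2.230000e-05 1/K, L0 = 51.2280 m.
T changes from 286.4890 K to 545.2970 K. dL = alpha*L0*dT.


dT = 258.8080 K
dL = 2.230000e-05 * 51.2280 * 258.8080 = 0.295658 m
L_final = 51.523658 m

dL = 0.295658 m


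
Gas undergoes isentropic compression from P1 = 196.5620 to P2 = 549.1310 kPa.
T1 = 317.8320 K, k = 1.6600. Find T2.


(k-1)/k = 0.3976
(P2/P1)^exp = 1.5045
T2 = 317.8320 * 1.5045 = 478.1818 K

478.1818 K


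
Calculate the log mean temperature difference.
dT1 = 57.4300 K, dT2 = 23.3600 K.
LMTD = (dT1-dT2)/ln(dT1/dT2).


dT1/dT2 = 2.4585
ln(dT1/dT2) = 0.8995
LMTD = 34.0700 / 0.8995 = 37.8748 K

37.8748 K


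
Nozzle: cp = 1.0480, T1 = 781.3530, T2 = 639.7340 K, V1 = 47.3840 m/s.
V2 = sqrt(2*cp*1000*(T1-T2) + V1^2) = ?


dT = 141.6190 K
2*cp*1000*dT = 296833.4240
V1^2 = 2245.2435
V2 = sqrt(299078.6675) = 546.8809 m/s

546.8809 m/s


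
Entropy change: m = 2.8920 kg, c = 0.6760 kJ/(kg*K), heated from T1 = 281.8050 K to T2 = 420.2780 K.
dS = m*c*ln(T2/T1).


T2/T1 = 1.4914
ln(T2/T1) = 0.3997
dS = 2.8920 * 0.6760 * 0.3997 = 0.7814 kJ/K

0.7814 kJ/K


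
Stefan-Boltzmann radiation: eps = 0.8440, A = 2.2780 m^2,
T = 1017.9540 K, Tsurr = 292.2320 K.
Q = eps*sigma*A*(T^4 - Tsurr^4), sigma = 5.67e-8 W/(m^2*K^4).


T^4 = 1.0738e+12
Tsurr^4 = 7.2931e+09
Q = 0.8440 * 5.67e-8 * 2.2780 * 1.0665e+12 = 116260.4613 W

116260.4613 W


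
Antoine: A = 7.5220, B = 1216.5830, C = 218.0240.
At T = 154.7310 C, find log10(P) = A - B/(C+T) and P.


C+T = 372.7550
B/(C+T) = 3.2638
log10(P) = 7.5220 - 3.2638 = 4.2582
P = 10^4.2582 = 18123.3977 mmHg

18123.3977 mmHg


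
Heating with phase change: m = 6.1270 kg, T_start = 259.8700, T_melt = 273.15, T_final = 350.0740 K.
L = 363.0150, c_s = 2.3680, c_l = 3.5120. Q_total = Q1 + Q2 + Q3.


Q1 (sensible, solid) = 6.1270 * 2.3680 * 13.2800 = 192.6760 kJ
Q2 (latent) = 6.1270 * 363.0150 = 2224.1929 kJ
Q3 (sensible, liquid) = 6.1270 * 3.5120 * 76.9240 = 1655.2525 kJ
Q_total = 4072.1214 kJ

4072.1214 kJ


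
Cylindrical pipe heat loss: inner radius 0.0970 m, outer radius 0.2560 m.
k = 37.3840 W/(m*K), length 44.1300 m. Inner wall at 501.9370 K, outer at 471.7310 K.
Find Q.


dT = 30.2060 K
ln(ro/ri) = 0.9705
Q = 2*pi*37.3840*44.1300*30.2060 / 0.9705 = 322635.5721 W

322635.5721 W


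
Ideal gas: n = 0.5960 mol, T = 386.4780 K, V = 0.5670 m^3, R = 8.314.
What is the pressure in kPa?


P = nRT/V = 0.5960 * 8.314 * 386.4780 / 0.5670
= 1915.0541 / 0.5670 = 3377.5205 Pa = 3.3775 kPa

3.3775 kPa


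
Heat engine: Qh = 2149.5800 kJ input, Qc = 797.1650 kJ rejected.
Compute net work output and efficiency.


W = 2149.5800 - 797.1650 = 1352.4150 kJ
eta = 1352.4150 / 2149.5800 = 0.6292 = 62.9153%

W = 1352.4150 kJ, eta = 62.9153%


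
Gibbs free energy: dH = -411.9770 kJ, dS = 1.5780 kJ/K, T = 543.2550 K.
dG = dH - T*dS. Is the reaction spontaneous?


T*dS = 543.2550 * 1.5780 = 857.2564 kJ
dG = -411.9770 - 857.2564 = -1269.2334 kJ (spontaneous)

dG = -1269.2334 kJ, spontaneous


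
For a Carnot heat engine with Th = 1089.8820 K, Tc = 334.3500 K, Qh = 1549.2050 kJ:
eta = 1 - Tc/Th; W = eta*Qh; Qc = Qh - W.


eta = 1 - 334.3500/1089.8820 = 0.6932
W = 0.6932 * 1549.2050 = 1073.9456 kJ
Qc = 1549.2050 - 1073.9456 = 475.2594 kJ

eta = 69.3224%, W = 1073.9456 kJ, Qc = 475.2594 kJ


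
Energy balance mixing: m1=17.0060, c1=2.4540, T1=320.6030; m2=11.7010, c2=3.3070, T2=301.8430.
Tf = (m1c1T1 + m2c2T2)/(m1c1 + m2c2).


num = 25059.5139
den = 80.4279
Tf = 311.5773 K

311.5773 K


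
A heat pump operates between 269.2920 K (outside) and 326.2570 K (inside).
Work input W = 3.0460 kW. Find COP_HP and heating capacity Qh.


COP = 326.2570 / 56.9650 = 5.7273
Qh = 5.7273 * 3.0460 = 17.4454 kW

COP = 5.7273, Qh = 17.4454 kW


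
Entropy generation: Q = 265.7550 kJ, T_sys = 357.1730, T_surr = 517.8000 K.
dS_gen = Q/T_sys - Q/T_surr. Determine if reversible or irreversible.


dS_sys = 265.7550/357.1730 = 0.7441 kJ/K
dS_surr = -265.7550/517.8000 = -0.5132 kJ/K
dS_gen = 0.7441 - 0.5132 = 0.2308 kJ/K (irreversible)

dS_gen = 0.2308 kJ/K, irreversible


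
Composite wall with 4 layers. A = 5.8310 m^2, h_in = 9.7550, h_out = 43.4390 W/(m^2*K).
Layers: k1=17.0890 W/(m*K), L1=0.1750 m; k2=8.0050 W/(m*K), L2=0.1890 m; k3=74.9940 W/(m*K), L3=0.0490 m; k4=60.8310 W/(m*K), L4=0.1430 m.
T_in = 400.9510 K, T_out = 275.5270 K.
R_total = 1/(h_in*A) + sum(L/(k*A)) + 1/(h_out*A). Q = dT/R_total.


R_conv_in = 1/(9.7550*5.8310) = 0.0176
R_1 = 0.1750/(17.0890*5.8310) = 0.0018
R_2 = 0.1890/(8.0050*5.8310) = 0.0040
R_3 = 0.0490/(74.9940*5.8310) = 0.0001
R_4 = 0.1430/(60.8310*5.8310) = 0.0004
R_conv_out = 1/(43.4390*5.8310) = 0.0039
R_total = 0.0278 K/W
Q = 125.4240 / 0.0278 = 4503.7245 W

R_total = 0.0278 K/W, Q = 4503.7245 W


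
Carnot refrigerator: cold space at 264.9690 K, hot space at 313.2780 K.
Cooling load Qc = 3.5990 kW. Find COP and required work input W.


COP = 264.9690 / 48.3090 = 5.4849
W = 3.5990 / 5.4849 = 0.6562 kW

COP = 5.4849, W = 0.6562 kW


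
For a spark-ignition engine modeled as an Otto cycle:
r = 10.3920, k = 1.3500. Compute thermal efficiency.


r^(k-1) = 2.2691
eta = 1 - 1/2.2691 = 0.5593 = 55.9288%

55.9288%


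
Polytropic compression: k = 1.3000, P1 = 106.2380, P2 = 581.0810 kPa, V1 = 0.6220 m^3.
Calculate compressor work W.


(k-1)/k = 0.2308
(P2/P1)^exp = 1.4801
W = 4.3333 * 106.2380 * 0.6220 * (1.4801 - 1) = 137.4816 kJ

137.4816 kJ


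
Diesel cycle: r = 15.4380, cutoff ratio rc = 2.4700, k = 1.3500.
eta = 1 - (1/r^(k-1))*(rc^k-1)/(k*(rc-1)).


r^(k-1) = 2.6062
rc^k = 3.3895
eta = 0.5380 = 53.7985%

53.7985%


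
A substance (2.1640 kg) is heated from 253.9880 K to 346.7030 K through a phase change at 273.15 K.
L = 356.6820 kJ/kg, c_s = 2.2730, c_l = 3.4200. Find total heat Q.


Q1 (sensible, solid) = 2.1640 * 2.2730 * 19.1620 = 94.2535 kJ
Q2 (latent) = 2.1640 * 356.6820 = 771.8598 kJ
Q3 (sensible, liquid) = 2.1640 * 3.4200 * 73.5530 = 544.3569 kJ
Q_total = 1410.4703 kJ

1410.4703 kJ


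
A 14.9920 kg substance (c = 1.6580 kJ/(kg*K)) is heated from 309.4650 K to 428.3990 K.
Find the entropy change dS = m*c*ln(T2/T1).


T2/T1 = 1.3843
ln(T2/T1) = 0.3252
dS = 14.9920 * 1.6580 * 0.3252 = 8.0837 kJ/K

8.0837 kJ/K


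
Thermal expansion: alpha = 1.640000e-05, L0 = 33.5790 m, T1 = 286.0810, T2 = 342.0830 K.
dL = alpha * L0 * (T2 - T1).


dT = 56.0020 K
dL = 1.640000e-05 * 33.5790 * 56.0020 = 0.030840 m
L_final = 33.609840 m

dL = 0.030840 m


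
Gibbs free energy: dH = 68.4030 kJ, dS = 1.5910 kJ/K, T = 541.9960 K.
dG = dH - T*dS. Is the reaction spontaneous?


T*dS = 541.9960 * 1.5910 = 862.3156 kJ
dG = 68.4030 - 862.3156 = -793.9126 kJ (spontaneous)

dG = -793.9126 kJ, spontaneous


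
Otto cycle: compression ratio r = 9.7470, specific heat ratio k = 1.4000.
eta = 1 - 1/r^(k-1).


r^(k-1) = 2.4863
eta = 1 - 1/2.4863 = 0.5978 = 59.7791%

59.7791%


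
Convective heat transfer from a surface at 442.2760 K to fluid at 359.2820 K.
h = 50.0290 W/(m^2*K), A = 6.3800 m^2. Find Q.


dT = 82.9940 K
Q = 50.0290 * 6.3800 * 82.9940 = 26490.4415 W

26490.4415 W


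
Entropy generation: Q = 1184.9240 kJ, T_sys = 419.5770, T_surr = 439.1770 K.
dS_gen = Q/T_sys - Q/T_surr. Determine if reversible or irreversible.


dS_sys = 1184.9240/419.5770 = 2.8241 kJ/K
dS_surr = -1184.9240/439.1770 = -2.6981 kJ/K
dS_gen = 2.8241 - 2.6981 = 0.1260 kJ/K (irreversible)

dS_gen = 0.1260 kJ/K, irreversible


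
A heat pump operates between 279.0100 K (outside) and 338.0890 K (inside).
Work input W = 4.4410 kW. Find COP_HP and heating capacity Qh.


COP = 338.0890 / 59.0790 = 5.7227
Qh = 5.7227 * 4.4410 = 25.4143 kW

COP = 5.7227, Qh = 25.4143 kW


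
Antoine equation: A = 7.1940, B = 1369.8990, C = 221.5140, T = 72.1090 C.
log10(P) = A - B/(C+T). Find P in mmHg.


C+T = 293.6230
B/(C+T) = 4.6655
log10(P) = 7.1940 - 4.6655 = 2.5285
P = 10^2.5285 = 337.6735 mmHg

337.6735 mmHg


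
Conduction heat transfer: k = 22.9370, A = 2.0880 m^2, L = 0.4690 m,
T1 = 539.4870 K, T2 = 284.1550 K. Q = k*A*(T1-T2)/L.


dT = 255.3320 K
Q = 22.9370 * 2.0880 * 255.3320 / 0.4690 = 26073.5108 W

26073.5108 W


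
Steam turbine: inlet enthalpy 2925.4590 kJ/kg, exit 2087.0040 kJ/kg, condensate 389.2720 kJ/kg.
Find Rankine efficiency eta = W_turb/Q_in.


W = 838.4550 kJ/kg
Q_in = 2536.1870 kJ/kg
eta = 0.3306 = 33.0597%

eta = 33.0597%


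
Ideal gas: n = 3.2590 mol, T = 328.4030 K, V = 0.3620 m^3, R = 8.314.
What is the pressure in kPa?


P = nRT/V = 3.2590 * 8.314 * 328.4030 / 0.3620
= 8898.1863 / 0.3620 = 24580.6253 Pa = 24.5806 kPa

24.5806 kPa


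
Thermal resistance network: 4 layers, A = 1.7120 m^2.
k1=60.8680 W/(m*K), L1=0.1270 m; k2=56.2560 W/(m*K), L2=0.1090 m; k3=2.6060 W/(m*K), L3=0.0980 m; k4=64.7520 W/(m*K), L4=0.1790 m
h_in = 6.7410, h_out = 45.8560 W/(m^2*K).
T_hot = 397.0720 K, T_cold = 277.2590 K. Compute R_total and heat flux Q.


R_conv_in = 1/(6.7410*1.7120) = 0.0867
R_1 = 0.1270/(60.8680*1.7120) = 0.0012
R_2 = 0.1090/(56.2560*1.7120) = 0.0011
R_3 = 0.0980/(2.6060*1.7120) = 0.0220
R_4 = 0.1790/(64.7520*1.7120) = 0.0016
R_conv_out = 1/(45.8560*1.7120) = 0.0127
R_total = 0.1253 K/W
Q = 119.8130 / 0.1253 = 956.0588 W

R_total = 0.1253 K/W, Q = 956.0588 W


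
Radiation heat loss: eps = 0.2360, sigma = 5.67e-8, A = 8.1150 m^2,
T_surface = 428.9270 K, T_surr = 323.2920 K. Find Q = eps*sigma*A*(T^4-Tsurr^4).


T^4 = 3.3848e+10
Tsurr^4 = 1.0924e+10
Q = 0.2360 * 5.67e-8 * 8.1150 * 2.2924e+10 = 2489.2909 W

2489.2909 W


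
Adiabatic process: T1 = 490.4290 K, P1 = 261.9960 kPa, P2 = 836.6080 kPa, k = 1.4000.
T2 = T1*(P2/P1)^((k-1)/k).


(k-1)/k = 0.2857
(P2/P1)^exp = 1.3934
T2 = 490.4290 * 1.3934 = 683.3467 K

683.3467 K


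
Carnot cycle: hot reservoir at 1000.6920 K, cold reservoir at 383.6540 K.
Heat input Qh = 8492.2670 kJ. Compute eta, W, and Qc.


eta = 1 - 383.6540/1000.6920 = 0.6166
W = 0.6166 * 8492.2670 = 5236.4278 kJ
Qc = 8492.2670 - 5236.4278 = 3255.8392 kJ

eta = 61.6611%, W = 5236.4278 kJ, Qc = 3255.8392 kJ


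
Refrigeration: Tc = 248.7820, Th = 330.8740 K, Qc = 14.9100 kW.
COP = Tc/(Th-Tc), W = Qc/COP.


COP = 248.7820 / 82.0920 = 3.0305
W = 14.9100 / 3.0305 = 4.9199 kW

COP = 3.0305, W = 4.9199 kW


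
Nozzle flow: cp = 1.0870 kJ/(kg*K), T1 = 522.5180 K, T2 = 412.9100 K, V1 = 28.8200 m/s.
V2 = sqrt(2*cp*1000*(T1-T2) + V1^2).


dT = 109.6080 K
2*cp*1000*dT = 238287.7920
V1^2 = 830.5924
V2 = sqrt(239118.3844) = 488.9973 m/s

488.9973 m/s


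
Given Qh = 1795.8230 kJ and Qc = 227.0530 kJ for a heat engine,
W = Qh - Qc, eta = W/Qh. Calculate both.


W = 1795.8230 - 227.0530 = 1568.7700 kJ
eta = 1568.7700 / 1795.8230 = 0.8736 = 87.3566%

W = 1568.7700 kJ, eta = 87.3566%


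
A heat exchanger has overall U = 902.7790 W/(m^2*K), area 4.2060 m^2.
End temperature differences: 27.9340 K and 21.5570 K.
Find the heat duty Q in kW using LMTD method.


LMTD = 24.6079 K
Q = 902.7790 * 4.2060 * 24.6079 = 93438.5271 W = 93.4385 kW

93.4385 kW


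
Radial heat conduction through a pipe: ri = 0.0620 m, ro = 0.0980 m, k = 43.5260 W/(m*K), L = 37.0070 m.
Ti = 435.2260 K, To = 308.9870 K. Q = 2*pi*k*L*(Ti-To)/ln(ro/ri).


dT = 126.2390 K
ln(ro/ri) = 0.4578
Q = 2*pi*43.5260*37.0070*126.2390 / 0.4578 = 2790608.2265 W

2790608.2265 W


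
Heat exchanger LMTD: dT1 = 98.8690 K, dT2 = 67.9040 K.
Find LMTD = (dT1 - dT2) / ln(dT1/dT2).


dT1/dT2 = 1.4560
ln(dT1/dT2) = 0.3757
LMTD = 30.9650 / 0.3757 = 82.4193 K

82.4193 K


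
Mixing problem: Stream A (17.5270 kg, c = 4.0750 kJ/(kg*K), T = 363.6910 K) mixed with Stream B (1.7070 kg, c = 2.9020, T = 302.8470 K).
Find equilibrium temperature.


num = 27475.9470
den = 76.3762
Tf = 359.7447 K

359.7447 K


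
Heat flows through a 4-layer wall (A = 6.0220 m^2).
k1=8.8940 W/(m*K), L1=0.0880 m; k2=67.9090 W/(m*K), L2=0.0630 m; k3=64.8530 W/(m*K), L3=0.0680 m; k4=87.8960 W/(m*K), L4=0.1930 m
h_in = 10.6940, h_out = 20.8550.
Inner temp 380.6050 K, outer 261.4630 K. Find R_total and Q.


R_conv_in = 1/(10.6940*6.0220) = 0.0155
R_1 = 0.0880/(8.8940*6.0220) = 0.0016
R_2 = 0.0630/(67.9090*6.0220) = 0.0002
R_3 = 0.0680/(64.8530*6.0220) = 0.0002
R_4 = 0.1930/(87.8960*6.0220) = 0.0004
R_conv_out = 1/(20.8550*6.0220) = 0.0080
R_total = 0.0258 K/W
Q = 119.1420 / 0.0258 = 4613.1789 W

R_total = 0.0258 K/W, Q = 4613.1789 W


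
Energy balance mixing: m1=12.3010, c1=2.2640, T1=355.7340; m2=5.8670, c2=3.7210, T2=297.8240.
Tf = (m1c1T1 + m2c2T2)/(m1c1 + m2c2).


num = 16408.8288
den = 49.6806
Tf = 330.2866 K

330.2866 K


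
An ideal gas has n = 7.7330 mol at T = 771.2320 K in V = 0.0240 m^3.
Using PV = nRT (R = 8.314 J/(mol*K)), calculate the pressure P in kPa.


P = nRT/V = 7.7330 * 8.314 * 771.2320 / 0.0240
= 49584.1727 / 0.0240 = 2066007.1951 Pa = 2066.0072 kPa

2066.0072 kPa


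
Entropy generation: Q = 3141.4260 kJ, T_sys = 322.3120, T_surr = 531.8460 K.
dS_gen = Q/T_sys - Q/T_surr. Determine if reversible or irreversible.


dS_sys = 3141.4260/322.3120 = 9.7465 kJ/K
dS_surr = -3141.4260/531.8460 = -5.9066 kJ/K
dS_gen = 9.7465 - 5.9066 = 3.8399 kJ/K (irreversible)

dS_gen = 3.8399 kJ/K, irreversible


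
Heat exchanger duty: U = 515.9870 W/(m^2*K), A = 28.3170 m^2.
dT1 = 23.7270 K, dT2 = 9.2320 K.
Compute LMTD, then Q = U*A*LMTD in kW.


LMTD = 15.3559 K
Q = 515.9870 * 28.3170 * 15.3559 = 224367.9308 W = 224.3679 kW

224.3679 kW


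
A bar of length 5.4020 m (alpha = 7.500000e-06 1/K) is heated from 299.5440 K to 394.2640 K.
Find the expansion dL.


dT = 94.7200 K
dL = 7.500000e-06 * 5.4020 * 94.7200 = 0.003838 m
L_final = 5.405838 m

dL = 0.003838 m


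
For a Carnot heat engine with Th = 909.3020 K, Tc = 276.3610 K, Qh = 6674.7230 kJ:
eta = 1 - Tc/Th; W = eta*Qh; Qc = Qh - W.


eta = 1 - 276.3610/909.3020 = 0.6961
W = 0.6961 * 6674.7230 = 4646.0976 kJ
Qc = 6674.7230 - 4646.0976 = 2028.6254 kJ

eta = 69.6073%, W = 4646.0976 kJ, Qc = 2028.6254 kJ


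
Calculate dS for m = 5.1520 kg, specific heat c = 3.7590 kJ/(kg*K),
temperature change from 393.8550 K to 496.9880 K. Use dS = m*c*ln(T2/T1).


T2/T1 = 1.2619
ln(T2/T1) = 0.2326
dS = 5.1520 * 3.7590 * 0.2326 = 4.5043 kJ/K

4.5043 kJ/K


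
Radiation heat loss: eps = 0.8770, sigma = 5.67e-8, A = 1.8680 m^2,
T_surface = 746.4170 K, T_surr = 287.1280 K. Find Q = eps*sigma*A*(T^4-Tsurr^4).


T^4 = 3.1040e+11
Tsurr^4 = 6.7968e+09
Q = 0.8770 * 5.67e-8 * 1.8680 * 3.0361e+11 = 28201.3822 W

28201.3822 W
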